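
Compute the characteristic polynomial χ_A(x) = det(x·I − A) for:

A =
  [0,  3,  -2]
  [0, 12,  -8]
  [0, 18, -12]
x^3

Expanding det(x·I − A) (e.g. by cofactor expansion or by noting that A is similar to its Jordan form J, which has the same characteristic polynomial as A) gives
  χ_A(x) = x^3
which factors as x^3. The eigenvalues (with algebraic multiplicities) are λ = 0 with multiplicity 3.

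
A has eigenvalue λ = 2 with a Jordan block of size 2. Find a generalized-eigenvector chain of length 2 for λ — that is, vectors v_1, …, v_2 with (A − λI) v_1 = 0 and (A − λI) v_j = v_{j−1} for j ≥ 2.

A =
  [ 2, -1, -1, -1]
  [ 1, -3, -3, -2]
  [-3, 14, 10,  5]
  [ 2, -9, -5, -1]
A Jordan chain for λ = 2 of length 2:
v_1 = (0, 1, -3, 2)ᵀ
v_2 = (1, 0, 0, 0)ᵀ

Let N = A − (2)·I. We want v_2 with N^2 v_2 = 0 but N^1 v_2 ≠ 0; then v_{j-1} := N · v_j for j = 2, …, 2.

Pick v_2 = (1, 0, 0, 0)ᵀ.
Then v_1 = N · v_2 = (0, 1, -3, 2)ᵀ.

Sanity check: (A − (2)·I) v_1 = (0, 0, 0, 0)ᵀ = 0. ✓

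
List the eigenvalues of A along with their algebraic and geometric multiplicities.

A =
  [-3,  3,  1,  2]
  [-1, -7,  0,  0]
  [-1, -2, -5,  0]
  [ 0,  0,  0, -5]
λ = -5: alg = 4, geom = 2

Step 1 — factor the characteristic polynomial to read off the algebraic multiplicities:
  χ_A(x) = (x + 5)^4

Step 2 — compute geometric multiplicities via the rank-nullity identity g(λ) = n − rank(A − λI):
  rank(A − (-5)·I) = 2, so dim ker(A − (-5)·I) = n − 2 = 2

Summary:
  λ = -5: algebraic multiplicity = 4, geometric multiplicity = 2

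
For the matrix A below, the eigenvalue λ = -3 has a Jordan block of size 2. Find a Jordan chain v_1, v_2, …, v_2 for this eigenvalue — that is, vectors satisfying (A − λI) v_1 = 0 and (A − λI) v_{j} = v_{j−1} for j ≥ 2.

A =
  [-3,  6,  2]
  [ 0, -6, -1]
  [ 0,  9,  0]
A Jordan chain for λ = -3 of length 2:
v_1 = (6, -3, 9)ᵀ
v_2 = (0, 1, 0)ᵀ

Let N = A − (-3)·I. We want v_2 with N^2 v_2 = 0 but N^1 v_2 ≠ 0; then v_{j-1} := N · v_j for j = 2, …, 2.

Pick v_2 = (0, 1, 0)ᵀ.
Then v_1 = N · v_2 = (6, -3, 9)ᵀ.

Sanity check: (A − (-3)·I) v_1 = (0, 0, 0)ᵀ = 0. ✓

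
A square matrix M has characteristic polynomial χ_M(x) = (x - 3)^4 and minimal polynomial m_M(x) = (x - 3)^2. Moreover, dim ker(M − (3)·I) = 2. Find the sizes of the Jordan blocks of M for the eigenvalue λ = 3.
Block sizes for λ = 3: [2, 2]

Step 1 — from the characteristic polynomial, algebraic multiplicity of λ = 3 is 4. From dim ker(M − (3)·I) = 2, there are exactly 2 Jordan blocks for λ = 3.
Step 2 — from the minimal polynomial, the factor (x − 3)^2 tells us the largest block for λ = 3 has size 2.
Step 3 — with total size 4, 2 blocks, and largest block 2, the block sizes (in nonincreasing order) are [2, 2].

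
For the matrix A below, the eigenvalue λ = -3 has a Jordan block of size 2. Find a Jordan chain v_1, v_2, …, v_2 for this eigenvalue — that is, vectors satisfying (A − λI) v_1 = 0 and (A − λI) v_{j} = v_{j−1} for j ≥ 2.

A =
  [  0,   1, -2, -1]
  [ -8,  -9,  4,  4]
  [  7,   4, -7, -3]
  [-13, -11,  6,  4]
A Jordan chain for λ = -3 of length 2:
v_1 = (3, -8, 7, -13)ᵀ
v_2 = (1, 0, 0, 0)ᵀ

Let N = A − (-3)·I. We want v_2 with N^2 v_2 = 0 but N^1 v_2 ≠ 0; then v_{j-1} := N · v_j for j = 2, …, 2.

Pick v_2 = (1, 0, 0, 0)ᵀ.
Then v_1 = N · v_2 = (3, -8, 7, -13)ᵀ.

Sanity check: (A − (-3)·I) v_1 = (0, 0, 0, 0)ᵀ = 0. ✓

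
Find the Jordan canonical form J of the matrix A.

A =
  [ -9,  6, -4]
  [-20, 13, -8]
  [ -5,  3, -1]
J_2(1) ⊕ J_1(1)

The characteristic polynomial is
  det(x·I − A) = x^3 - 3*x^2 + 3*x - 1 = (x - 1)^3

Eigenvalues and multiplicities (the geometric multiplicity of λ is n − rank(A − λI), which equals the number of Jordan blocks for λ):
  λ = 1: algebraic multiplicity = 3, geometric multiplicity = 2

Determining the block sizes for each eigenvalue:
  λ = 1: 2 blocks summing to 3 forces exactly one block of size 2 and the rest size 1 → block sizes [2, 1]

Assembling the blocks gives a Jordan form
J =
  [1, 1, 0]
  [0, 1, 0]
  [0, 0, 1]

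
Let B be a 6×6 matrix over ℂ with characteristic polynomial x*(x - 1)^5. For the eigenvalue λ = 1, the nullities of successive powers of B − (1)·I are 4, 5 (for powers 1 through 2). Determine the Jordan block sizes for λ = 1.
Block sizes for λ = 1: [2, 1, 1, 1]

From the dimensions of kernels of powers, the number of Jordan blocks of size at least j is d_j − d_{j−1} where d_j = dim ker(N^j) (with d_0 = 0). Computing the differences gives [4, 1].
The number of blocks of size exactly k is (#blocks of size ≥ k) − (#blocks of size ≥ k + 1), so the partition is: 3 block(s) of size 1, 1 block(s) of size 2.
In nonincreasing order the block sizes are [2, 1, 1, 1].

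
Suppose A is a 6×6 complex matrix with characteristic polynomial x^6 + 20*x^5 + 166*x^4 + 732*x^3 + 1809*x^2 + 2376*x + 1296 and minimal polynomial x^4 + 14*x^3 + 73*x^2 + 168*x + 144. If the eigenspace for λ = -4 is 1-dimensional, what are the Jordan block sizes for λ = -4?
Block sizes for λ = -4: [2]

Step 1 — from the characteristic polynomial, algebraic multiplicity of λ = -4 is 2. From dim ker(A − (-4)·I) = 1, there are exactly 1 Jordan blocks for λ = -4.
Step 2 — from the minimal polynomial, the factor (x + 4)^2 tells us the largest block for λ = -4 has size 2.
Step 3 — with total size 2, 1 blocks, and largest block 2, the block sizes (in nonincreasing order) are [2].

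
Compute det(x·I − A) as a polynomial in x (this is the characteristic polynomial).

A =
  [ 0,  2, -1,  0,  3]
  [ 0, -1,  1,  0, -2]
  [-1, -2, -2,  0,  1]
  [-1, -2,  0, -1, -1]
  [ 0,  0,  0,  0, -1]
x^5 + 5*x^4 + 10*x^3 + 10*x^2 + 5*x + 1

Expanding det(x·I − A) (e.g. by cofactor expansion or by noting that A is similar to its Jordan form J, which has the same characteristic polynomial as A) gives
  χ_A(x) = x^5 + 5*x^4 + 10*x^3 + 10*x^2 + 5*x + 1
which factors as (x + 1)^5. The eigenvalues (with algebraic multiplicities) are λ = -1 with multiplicity 5.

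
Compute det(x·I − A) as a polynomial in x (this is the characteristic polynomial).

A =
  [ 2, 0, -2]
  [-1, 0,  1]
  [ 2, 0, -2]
x^3

Expanding det(x·I − A) (e.g. by cofactor expansion or by noting that A is similar to its Jordan form J, which has the same characteristic polynomial as A) gives
  χ_A(x) = x^3
which factors as x^3. The eigenvalues (with algebraic multiplicities) are λ = 0 with multiplicity 3.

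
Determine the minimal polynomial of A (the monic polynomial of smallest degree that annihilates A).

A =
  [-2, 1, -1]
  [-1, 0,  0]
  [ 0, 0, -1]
x^3 + 3*x^2 + 3*x + 1

The characteristic polynomial is χ_A(x) = (x + 1)^3, so the eigenvalues are known. The minimal polynomial is
  m_A(x) = Π_λ (x − λ)^{k_λ}
where k_λ is the size of the *largest* Jordan block for λ (equivalently, the smallest k with (A − λI)^k v = 0 for every generalised eigenvector v of λ).

  λ = -1: largest Jordan block has size 3, contributing (x + 1)^3

So m_A(x) = (x + 1)^3 = x^3 + 3*x^2 + 3*x + 1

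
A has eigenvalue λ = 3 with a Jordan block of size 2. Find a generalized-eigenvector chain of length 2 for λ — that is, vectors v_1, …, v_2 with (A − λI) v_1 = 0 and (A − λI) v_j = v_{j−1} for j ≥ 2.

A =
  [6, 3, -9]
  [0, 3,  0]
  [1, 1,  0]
A Jordan chain for λ = 3 of length 2:
v_1 = (3, 0, 1)ᵀ
v_2 = (1, 0, 0)ᵀ

Let N = A − (3)·I. We want v_2 with N^2 v_2 = 0 but N^1 v_2 ≠ 0; then v_{j-1} := N · v_j for j = 2, …, 2.

Pick v_2 = (1, 0, 0)ᵀ.
Then v_1 = N · v_2 = (3, 0, 1)ᵀ.

Sanity check: (A − (3)·I) v_1 = (0, 0, 0)ᵀ = 0. ✓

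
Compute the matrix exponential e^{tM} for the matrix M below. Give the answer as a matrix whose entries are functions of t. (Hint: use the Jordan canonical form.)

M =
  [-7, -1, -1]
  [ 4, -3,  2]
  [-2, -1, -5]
e^{tM} =
  [t^2*exp(-5*t) - 2*t*exp(-5*t) + exp(-5*t), t^2*exp(-5*t)/2 - t*exp(-5*t), -t*exp(-5*t)]
  [-2*t^2*exp(-5*t) + 4*t*exp(-5*t), -t^2*exp(-5*t) + 2*t*exp(-5*t) + exp(-5*t), 2*t*exp(-5*t)]
  [-2*t*exp(-5*t), -t*exp(-5*t), exp(-5*t)]

Strategy: write M = P · J · P⁻¹ where J is a Jordan canonical form, so e^{tM} = P · e^{tJ} · P⁻¹, and e^{tJ} can be computed block-by-block.

M has Jordan form
J =
  [-5,  1,  0]
  [ 0, -5,  1]
  [ 0,  0, -5]
(up to reordering of blocks).

Per-block formulas:
  For a 3×3 Jordan block J_3(-5): exp(t · J_3(-5)) = e^(-5t)·(I + t·N + (t^2/2)·N^2), where N is the 3×3 nilpotent shift.

After assembling e^{tJ} and conjugating by P, we get:

e^{tM} =
  [t^2*exp(-5*t) - 2*t*exp(-5*t) + exp(-5*t), t^2*exp(-5*t)/2 - t*exp(-5*t), -t*exp(-5*t)]
  [-2*t^2*exp(-5*t) + 4*t*exp(-5*t), -t^2*exp(-5*t) + 2*t*exp(-5*t) + exp(-5*t), 2*t*exp(-5*t)]
  [-2*t*exp(-5*t), -t*exp(-5*t), exp(-5*t)]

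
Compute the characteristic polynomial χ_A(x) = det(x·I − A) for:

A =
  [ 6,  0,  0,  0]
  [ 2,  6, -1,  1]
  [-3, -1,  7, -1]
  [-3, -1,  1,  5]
x^4 - 24*x^3 + 216*x^2 - 864*x + 1296

Expanding det(x·I − A) (e.g. by cofactor expansion or by noting that A is similar to its Jordan form J, which has the same characteristic polynomial as A) gives
  χ_A(x) = x^4 - 24*x^3 + 216*x^2 - 864*x + 1296
which factors as (x - 6)^4. The eigenvalues (with algebraic multiplicities) are λ = 6 with multiplicity 4.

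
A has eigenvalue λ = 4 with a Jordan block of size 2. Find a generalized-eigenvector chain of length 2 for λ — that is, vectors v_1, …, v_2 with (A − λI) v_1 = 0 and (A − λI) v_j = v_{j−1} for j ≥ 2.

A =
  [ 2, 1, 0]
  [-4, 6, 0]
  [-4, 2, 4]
A Jordan chain for λ = 4 of length 2:
v_1 = (-2, -4, -4)ᵀ
v_2 = (1, 0, 0)ᵀ

Let N = A − (4)·I. We want v_2 with N^2 v_2 = 0 but N^1 v_2 ≠ 0; then v_{j-1} := N · v_j for j = 2, …, 2.

Pick v_2 = (1, 0, 0)ᵀ.
Then v_1 = N · v_2 = (-2, -4, -4)ᵀ.

Sanity check: (A − (4)·I) v_1 = (0, 0, 0)ᵀ = 0. ✓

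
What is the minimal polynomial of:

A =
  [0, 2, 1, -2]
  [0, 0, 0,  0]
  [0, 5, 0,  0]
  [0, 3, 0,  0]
x^3

The characteristic polynomial is χ_A(x) = x^4, so the eigenvalues are known. The minimal polynomial is
  m_A(x) = Π_λ (x − λ)^{k_λ}
where k_λ is the size of the *largest* Jordan block for λ (equivalently, the smallest k with (A − λI)^k v = 0 for every generalised eigenvector v of λ).

  λ = 0: largest Jordan block has size 3, contributing (x − 0)^3

So m_A(x) = x^3 = x^3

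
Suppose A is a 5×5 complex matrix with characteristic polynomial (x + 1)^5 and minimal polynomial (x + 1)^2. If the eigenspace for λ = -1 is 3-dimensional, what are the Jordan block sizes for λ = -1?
Block sizes for λ = -1: [2, 2, 1]

Step 1 — from the characteristic polynomial, algebraic multiplicity of λ = -1 is 5. From dim ker(A − (-1)·I) = 3, there are exactly 3 Jordan blocks for λ = -1.
Step 2 — from the minimal polynomial, the factor (x + 1)^2 tells us the largest block for λ = -1 has size 2.
Step 3 — with total size 5, 3 blocks, and largest block 2, the block sizes (in nonincreasing order) are [2, 2, 1].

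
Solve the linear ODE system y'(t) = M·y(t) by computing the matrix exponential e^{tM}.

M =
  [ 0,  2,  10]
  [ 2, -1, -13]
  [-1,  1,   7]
e^{tM} =
  [-t^2*exp(2*t) - 2*t*exp(2*t) + exp(2*t), 2*t*exp(2*t), 2*t^2*exp(2*t) + 10*t*exp(2*t)]
  [3*t^2*exp(2*t)/2 + 2*t*exp(2*t), -3*t*exp(2*t) + exp(2*t), -3*t^2*exp(2*t) - 13*t*exp(2*t)]
  [-t^2*exp(2*t)/2 - t*exp(2*t), t*exp(2*t), t^2*exp(2*t) + 5*t*exp(2*t) + exp(2*t)]

Strategy: write M = P · J · P⁻¹ where J is a Jordan canonical form, so e^{tM} = P · e^{tJ} · P⁻¹, and e^{tJ} can be computed block-by-block.

M has Jordan form
J =
  [2, 1, 0]
  [0, 2, 1]
  [0, 0, 2]
(up to reordering of blocks).

Per-block formulas:
  For a 3×3 Jordan block J_3(2): exp(t · J_3(2)) = e^(2t)·(I + t·N + (t^2/2)·N^2), where N is the 3×3 nilpotent shift.

After assembling e^{tJ} and conjugating by P, we get:

e^{tM} =
  [-t^2*exp(2*t) - 2*t*exp(2*t) + exp(2*t), 2*t*exp(2*t), 2*t^2*exp(2*t) + 10*t*exp(2*t)]
  [3*t^2*exp(2*t)/2 + 2*t*exp(2*t), -3*t*exp(2*t) + exp(2*t), -3*t^2*exp(2*t) - 13*t*exp(2*t)]
  [-t^2*exp(2*t)/2 - t*exp(2*t), t*exp(2*t), t^2*exp(2*t) + 5*t*exp(2*t) + exp(2*t)]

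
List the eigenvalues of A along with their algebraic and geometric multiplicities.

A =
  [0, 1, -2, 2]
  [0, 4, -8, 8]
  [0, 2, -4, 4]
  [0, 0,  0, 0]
λ = 0: alg = 4, geom = 3

Step 1 — factor the characteristic polynomial to read off the algebraic multiplicities:
  χ_A(x) = x^4

Step 2 — compute geometric multiplicities via the rank-nullity identity g(λ) = n − rank(A − λI):
  rank(A − (0)·I) = 1, so dim ker(A − (0)·I) = n − 1 = 3

Summary:
  λ = 0: algebraic multiplicity = 4, geometric multiplicity = 3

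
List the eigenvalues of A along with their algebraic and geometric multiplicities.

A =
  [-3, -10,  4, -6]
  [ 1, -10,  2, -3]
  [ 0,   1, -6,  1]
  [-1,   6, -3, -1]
λ = -5: alg = 4, geom = 2

Step 1 — factor the characteristic polynomial to read off the algebraic multiplicities:
  χ_A(x) = (x + 5)^4

Step 2 — compute geometric multiplicities via the rank-nullity identity g(λ) = n − rank(A − λI):
  rank(A − (-5)·I) = 2, so dim ker(A − (-5)·I) = n − 2 = 2

Summary:
  λ = -5: algebraic multiplicity = 4, geometric multiplicity = 2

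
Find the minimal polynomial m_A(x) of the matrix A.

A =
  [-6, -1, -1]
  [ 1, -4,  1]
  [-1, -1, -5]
x^3 + 15*x^2 + 75*x + 125

The characteristic polynomial is χ_A(x) = (x + 5)^3, so the eigenvalues are known. The minimal polynomial is
  m_A(x) = Π_λ (x − λ)^{k_λ}
where k_λ is the size of the *largest* Jordan block for λ (equivalently, the smallest k with (A − λI)^k v = 0 for every generalised eigenvector v of λ).

  λ = -5: largest Jordan block has size 3, contributing (x + 5)^3

So m_A(x) = (x + 5)^3 = x^3 + 15*x^2 + 75*x + 125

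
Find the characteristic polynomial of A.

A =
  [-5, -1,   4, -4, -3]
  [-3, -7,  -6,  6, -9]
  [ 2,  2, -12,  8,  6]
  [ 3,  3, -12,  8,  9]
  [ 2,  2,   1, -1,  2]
x^5 + 14*x^4 + 73*x^3 + 172*x^2 + 176*x + 64

Expanding det(x·I − A) (e.g. by cofactor expansion or by noting that A is similar to its Jordan form J, which has the same characteristic polynomial as A) gives
  χ_A(x) = x^5 + 14*x^4 + 73*x^3 + 172*x^2 + 176*x + 64
which factors as (x + 1)^2*(x + 4)^3. The eigenvalues (with algebraic multiplicities) are λ = -4 with multiplicity 3, λ = -1 with multiplicity 2.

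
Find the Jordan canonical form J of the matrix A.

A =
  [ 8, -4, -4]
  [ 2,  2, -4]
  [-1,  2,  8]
J_2(6) ⊕ J_1(6)

The characteristic polynomial is
  det(x·I − A) = x^3 - 18*x^2 + 108*x - 216 = (x - 6)^3

Eigenvalues and multiplicities (the geometric multiplicity of λ is n − rank(A − λI), which equals the number of Jordan blocks for λ):
  λ = 6: algebraic multiplicity = 3, geometric multiplicity = 2

Determining the block sizes for each eigenvalue:
  λ = 6: 2 blocks summing to 3 forces exactly one block of size 2 and the rest size 1 → block sizes [2, 1]

Assembling the blocks gives a Jordan form
J =
  [6, 1, 0]
  [0, 6, 0]
  [0, 0, 6]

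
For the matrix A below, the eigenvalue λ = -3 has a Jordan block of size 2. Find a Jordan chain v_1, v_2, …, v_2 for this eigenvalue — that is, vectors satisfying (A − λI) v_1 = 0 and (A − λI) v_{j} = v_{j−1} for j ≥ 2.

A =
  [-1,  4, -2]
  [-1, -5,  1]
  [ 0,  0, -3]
A Jordan chain for λ = -3 of length 2:
v_1 = (2, -1, 0)ᵀ
v_2 = (1, 0, 0)ᵀ

Let N = A − (-3)·I. We want v_2 with N^2 v_2 = 0 but N^1 v_2 ≠ 0; then v_{j-1} := N · v_j for j = 2, …, 2.

Pick v_2 = (1, 0, 0)ᵀ.
Then v_1 = N · v_2 = (2, -1, 0)ᵀ.

Sanity check: (A − (-3)·I) v_1 = (0, 0, 0)ᵀ = 0. ✓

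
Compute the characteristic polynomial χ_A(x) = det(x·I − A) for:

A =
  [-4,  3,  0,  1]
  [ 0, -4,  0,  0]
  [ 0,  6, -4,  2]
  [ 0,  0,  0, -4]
x^4 + 16*x^3 + 96*x^2 + 256*x + 256

Expanding det(x·I − A) (e.g. by cofactor expansion or by noting that A is similar to its Jordan form J, which has the same characteristic polynomial as A) gives
  χ_A(x) = x^4 + 16*x^3 + 96*x^2 + 256*x + 256
which factors as (x + 4)^4. The eigenvalues (with algebraic multiplicities) are λ = -4 with multiplicity 4.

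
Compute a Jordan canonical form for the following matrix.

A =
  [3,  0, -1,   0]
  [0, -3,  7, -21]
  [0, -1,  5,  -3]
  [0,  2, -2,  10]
J_1(3) ⊕ J_2(4) ⊕ J_1(4)

The characteristic polynomial is
  det(x·I − A) = x^4 - 15*x^3 + 84*x^2 - 208*x + 192 = (x - 4)^3*(x - 3)

Eigenvalues and multiplicities (the geometric multiplicity of λ is n − rank(A − λI), which equals the number of Jordan blocks for λ):
  λ = 3: algebraic multiplicity = 1, geometric multiplicity = 1
  λ = 4: algebraic multiplicity = 3, geometric multiplicity = 2

Determining the block sizes for each eigenvalue:
  λ = 3: one block (gm = 1), so the single block has size am = 1 → block sizes [1]
  λ = 4: 2 blocks summing to 3 forces exactly one block of size 2 and the rest size 1 → block sizes [2, 1]

Assembling the blocks gives a Jordan form
J =
  [3, 0, 0, 0]
  [0, 4, 1, 0]
  [0, 0, 4, 0]
  [0, 0, 0, 4]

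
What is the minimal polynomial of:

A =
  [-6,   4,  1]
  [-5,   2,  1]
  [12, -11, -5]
x^3 + 9*x^2 + 27*x + 27

The characteristic polynomial is χ_A(x) = (x + 3)^3, so the eigenvalues are known. The minimal polynomial is
  m_A(x) = Π_λ (x − λ)^{k_λ}
where k_λ is the size of the *largest* Jordan block for λ (equivalently, the smallest k with (A − λI)^k v = 0 for every generalised eigenvector v of λ).

  λ = -3: largest Jordan block has size 3, contributing (x + 3)^3

So m_A(x) = (x + 3)^3 = x^3 + 9*x^2 + 27*x + 27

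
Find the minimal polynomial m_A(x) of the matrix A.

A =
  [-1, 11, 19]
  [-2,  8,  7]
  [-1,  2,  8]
x^3 - 15*x^2 + 75*x - 125

The characteristic polynomial is χ_A(x) = (x - 5)^3, so the eigenvalues are known. The minimal polynomial is
  m_A(x) = Π_λ (x − λ)^{k_λ}
where k_λ is the size of the *largest* Jordan block for λ (equivalently, the smallest k with (A − λI)^k v = 0 for every generalised eigenvector v of λ).

  λ = 5: largest Jordan block has size 3, contributing (x − 5)^3

So m_A(x) = (x - 5)^3 = x^3 - 15*x^2 + 75*x - 125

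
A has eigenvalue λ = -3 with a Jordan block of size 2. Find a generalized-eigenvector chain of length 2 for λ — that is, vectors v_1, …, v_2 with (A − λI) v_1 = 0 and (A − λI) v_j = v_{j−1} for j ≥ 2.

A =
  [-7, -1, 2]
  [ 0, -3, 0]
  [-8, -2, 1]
A Jordan chain for λ = -3 of length 2:
v_1 = (-4, 0, -8)ᵀ
v_2 = (1, 0, 0)ᵀ

Let N = A − (-3)·I. We want v_2 with N^2 v_2 = 0 but N^1 v_2 ≠ 0; then v_{j-1} := N · v_j for j = 2, …, 2.

Pick v_2 = (1, 0, 0)ᵀ.
Then v_1 = N · v_2 = (-4, 0, -8)ᵀ.

Sanity check: (A − (-3)·I) v_1 = (0, 0, 0)ᵀ = 0. ✓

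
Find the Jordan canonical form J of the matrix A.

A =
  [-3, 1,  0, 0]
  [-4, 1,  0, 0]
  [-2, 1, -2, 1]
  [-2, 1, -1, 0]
J_2(-1) ⊕ J_2(-1)

The characteristic polynomial is
  det(x·I − A) = x^4 + 4*x^3 + 6*x^2 + 4*x + 1 = (x + 1)^4

Eigenvalues and multiplicities (the geometric multiplicity of λ is n − rank(A − λI), which equals the number of Jordan blocks for λ):
  λ = -1: algebraic multiplicity = 4, geometric multiplicity = 2

Determining the block sizes for each eigenvalue:
  λ = -1: with am = 4 and gm = 2, the partition is not yet determined (e.g. several partitions of 4 into 2 parts exist). Let N = A − (-1)·I. Computing rank(N^1) = 2, rank(N^2) = 0; the number of blocks of size ≥ j is rank(N^{j−1}) − rank(N^j), giving [2, 2]. So we have 2 block(s) of size 2 → block sizes [2, 2]

Assembling the blocks gives a Jordan form
J =
  [-1,  1,  0,  0]
  [ 0, -1,  0,  0]
  [ 0,  0, -1,  1]
  [ 0,  0,  0, -1]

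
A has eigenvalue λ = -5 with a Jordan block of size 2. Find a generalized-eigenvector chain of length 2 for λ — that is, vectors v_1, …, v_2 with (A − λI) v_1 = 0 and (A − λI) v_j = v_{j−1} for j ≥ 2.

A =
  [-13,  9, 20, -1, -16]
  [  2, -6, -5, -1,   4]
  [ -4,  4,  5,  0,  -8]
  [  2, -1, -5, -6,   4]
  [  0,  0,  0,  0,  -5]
A Jordan chain for λ = -5 of length 2:
v_1 = (-8, 2, -4, 2, 0)ᵀ
v_2 = (1, 0, 0, 0, 0)ᵀ

Let N = A − (-5)·I. We want v_2 with N^2 v_2 = 0 but N^1 v_2 ≠ 0; then v_{j-1} := N · v_j for j = 2, …, 2.

Pick v_2 = (1, 0, 0, 0, 0)ᵀ.
Then v_1 = N · v_2 = (-8, 2, -4, 2, 0)ᵀ.

Sanity check: (A − (-5)·I) v_1 = (0, 0, 0, 0, 0)ᵀ = 0. ✓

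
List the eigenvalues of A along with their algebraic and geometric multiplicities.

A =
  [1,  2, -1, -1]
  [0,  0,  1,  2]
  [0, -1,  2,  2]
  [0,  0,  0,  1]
λ = 1: alg = 4, geom = 2

Step 1 — factor the characteristic polynomial to read off the algebraic multiplicities:
  χ_A(x) = (x - 1)^4

Step 2 — compute geometric multiplicities via the rank-nullity identity g(λ) = n − rank(A − λI):
  rank(A − (1)·I) = 2, so dim ker(A − (1)·I) = n − 2 = 2

Summary:
  λ = 1: algebraic multiplicity = 4, geometric multiplicity = 2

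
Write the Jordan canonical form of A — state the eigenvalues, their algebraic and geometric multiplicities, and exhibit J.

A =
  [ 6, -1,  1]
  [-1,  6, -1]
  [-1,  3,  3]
J_3(5)

The characteristic polynomial is
  det(x·I − A) = x^3 - 15*x^2 + 75*x - 125 = (x - 5)^3

Eigenvalues and multiplicities (the geometric multiplicity of λ is n − rank(A − λI), which equals the number of Jordan blocks for λ):
  λ = 5: algebraic multiplicity = 3, geometric multiplicity = 1

Determining the block sizes for each eigenvalue:
  λ = 5: one block (gm = 1), so the single block has size am = 3 → block sizes [3]

Assembling the blocks gives a Jordan form
J =
  [5, 1, 0]
  [0, 5, 1]
  [0, 0, 5]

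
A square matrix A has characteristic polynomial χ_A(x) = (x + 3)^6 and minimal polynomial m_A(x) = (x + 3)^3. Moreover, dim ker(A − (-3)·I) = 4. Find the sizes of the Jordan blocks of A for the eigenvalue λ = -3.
Block sizes for λ = -3: [3, 1, 1, 1]

Step 1 — from the characteristic polynomial, algebraic multiplicity of λ = -3 is 6. From dim ker(A − (-3)·I) = 4, there are exactly 4 Jordan blocks for λ = -3.
Step 2 — from the minimal polynomial, the factor (x + 3)^3 tells us the largest block for λ = -3 has size 3.
Step 3 — with total size 6, 4 blocks, and largest block 3, the block sizes (in nonincreasing order) are [3, 1, 1, 1].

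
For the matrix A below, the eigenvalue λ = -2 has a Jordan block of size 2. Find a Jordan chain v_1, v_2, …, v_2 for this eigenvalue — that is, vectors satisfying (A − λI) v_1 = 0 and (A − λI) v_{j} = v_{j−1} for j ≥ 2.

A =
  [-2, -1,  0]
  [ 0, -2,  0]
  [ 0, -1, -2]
A Jordan chain for λ = -2 of length 2:
v_1 = (-1, 0, -1)ᵀ
v_2 = (0, 1, 0)ᵀ

Let N = A − (-2)·I. We want v_2 with N^2 v_2 = 0 but N^1 v_2 ≠ 0; then v_{j-1} := N · v_j for j = 2, …, 2.

Pick v_2 = (0, 1, 0)ᵀ.
Then v_1 = N · v_2 = (-1, 0, -1)ᵀ.

Sanity check: (A − (-2)·I) v_1 = (0, 0, 0)ᵀ = 0. ✓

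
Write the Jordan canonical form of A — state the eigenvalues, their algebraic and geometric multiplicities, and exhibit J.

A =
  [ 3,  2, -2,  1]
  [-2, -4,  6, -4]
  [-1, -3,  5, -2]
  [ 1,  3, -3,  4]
J_3(2) ⊕ J_1(2)

The characteristic polynomial is
  det(x·I − A) = x^4 - 8*x^3 + 24*x^2 - 32*x + 16 = (x - 2)^4

Eigenvalues and multiplicities (the geometric multiplicity of λ is n − rank(A − λI), which equals the number of Jordan blocks for λ):
  λ = 2: algebraic multiplicity = 4, geometric multiplicity = 2

Determining the block sizes for each eigenvalue:
  λ = 2: with am = 4 and gm = 2, the partition is not yet determined (e.g. several partitions of 4 into 2 parts exist). Let N = A − (2)·I. Computing rank(N^1) = 2, rank(N^2) = 1, rank(N^3) = 0; the number of blocks of size ≥ j is rank(N^{j−1}) − rank(N^j), giving [2, 1, 1]. So we have 1 block(s) of size 3, 1 block(s) of size 1 → block sizes [3, 1]

Assembling the blocks gives a Jordan form
J =
  [2, 1, 0, 0]
  [0, 2, 1, 0]
  [0, 0, 2, 0]
  [0, 0, 0, 2]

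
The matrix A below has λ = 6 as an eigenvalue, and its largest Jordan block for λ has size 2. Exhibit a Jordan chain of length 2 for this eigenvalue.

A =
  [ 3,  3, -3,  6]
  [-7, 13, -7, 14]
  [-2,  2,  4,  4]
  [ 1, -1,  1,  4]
A Jordan chain for λ = 6 of length 2:
v_1 = (-3, -7, -2, 1)ᵀ
v_2 = (1, 0, 0, 0)ᵀ

Let N = A − (6)·I. We want v_2 with N^2 v_2 = 0 but N^1 v_2 ≠ 0; then v_{j-1} := N · v_j for j = 2, …, 2.

Pick v_2 = (1, 0, 0, 0)ᵀ.
Then v_1 = N · v_2 = (-3, -7, -2, 1)ᵀ.

Sanity check: (A − (6)·I) v_1 = (0, 0, 0, 0)ᵀ = 0. ✓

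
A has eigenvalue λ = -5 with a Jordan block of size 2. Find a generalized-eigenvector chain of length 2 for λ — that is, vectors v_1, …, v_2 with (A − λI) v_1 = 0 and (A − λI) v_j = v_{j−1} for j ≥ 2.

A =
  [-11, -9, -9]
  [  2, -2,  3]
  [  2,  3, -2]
A Jordan chain for λ = -5 of length 2:
v_1 = (-6, 2, 2)ᵀ
v_2 = (1, 0, 0)ᵀ

Let N = A − (-5)·I. We want v_2 with N^2 v_2 = 0 but N^1 v_2 ≠ 0; then v_{j-1} := N · v_j for j = 2, …, 2.

Pick v_2 = (1, 0, 0)ᵀ.
Then v_1 = N · v_2 = (-6, 2, 2)ᵀ.

Sanity check: (A − (-5)·I) v_1 = (0, 0, 0)ᵀ = 0. ✓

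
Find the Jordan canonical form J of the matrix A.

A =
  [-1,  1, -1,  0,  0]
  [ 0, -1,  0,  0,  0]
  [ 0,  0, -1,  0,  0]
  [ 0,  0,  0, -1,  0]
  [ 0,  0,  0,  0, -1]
J_2(-1) ⊕ J_1(-1) ⊕ J_1(-1) ⊕ J_1(-1)

The characteristic polynomial is
  det(x·I − A) = x^5 + 5*x^4 + 10*x^3 + 10*x^2 + 5*x + 1 = (x + 1)^5

Eigenvalues and multiplicities (the geometric multiplicity of λ is n − rank(A − λI), which equals the number of Jordan blocks for λ):
  λ = -1: algebraic multiplicity = 5, geometric multiplicity = 4

Determining the block sizes for each eigenvalue:
  λ = -1: 4 blocks summing to 5 forces exactly one block of size 2 and the rest size 1 → block sizes [2, 1, 1, 1]

Assembling the blocks gives a Jordan form
J =
  [-1,  1,  0,  0,  0]
  [ 0, -1,  0,  0,  0]
  [ 0,  0, -1,  0,  0]
  [ 0,  0,  0, -1,  0]
  [ 0,  0,  0,  0, -1]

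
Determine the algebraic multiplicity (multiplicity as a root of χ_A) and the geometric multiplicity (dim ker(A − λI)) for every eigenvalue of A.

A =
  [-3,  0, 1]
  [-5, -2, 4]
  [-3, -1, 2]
λ = -1: alg = 3, geom = 1

Step 1 — factor the characteristic polynomial to read off the algebraic multiplicities:
  χ_A(x) = (x + 1)^3

Step 2 — compute geometric multiplicities via the rank-nullity identity g(λ) = n − rank(A − λI):
  rank(A − (-1)·I) = 2, so dim ker(A − (-1)·I) = n − 2 = 1

Summary:
  λ = -1: algebraic multiplicity = 3, geometric multiplicity = 1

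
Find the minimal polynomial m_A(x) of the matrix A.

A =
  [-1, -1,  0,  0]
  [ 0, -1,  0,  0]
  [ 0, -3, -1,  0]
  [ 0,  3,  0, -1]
x^2 + 2*x + 1

The characteristic polynomial is χ_A(x) = (x + 1)^4, so the eigenvalues are known. The minimal polynomial is
  m_A(x) = Π_λ (x − λ)^{k_λ}
where k_λ is the size of the *largest* Jordan block for λ (equivalently, the smallest k with (A − λI)^k v = 0 for every generalised eigenvector v of λ).

  λ = -1: largest Jordan block has size 2, contributing (x + 1)^2

So m_A(x) = (x + 1)^2 = x^2 + 2*x + 1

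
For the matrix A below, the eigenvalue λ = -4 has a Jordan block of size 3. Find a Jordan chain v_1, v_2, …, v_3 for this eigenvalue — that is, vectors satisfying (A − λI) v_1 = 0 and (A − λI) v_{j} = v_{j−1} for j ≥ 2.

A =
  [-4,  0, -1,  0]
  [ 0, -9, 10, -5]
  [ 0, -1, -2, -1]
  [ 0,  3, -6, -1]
A Jordan chain for λ = -4 of length 3:
v_1 = (1, 0, 0, 0)ᵀ
v_2 = (0, -5, -1, 3)ᵀ
v_3 = (0, 1, 0, 0)ᵀ

Let N = A − (-4)·I. We want v_3 with N^3 v_3 = 0 but N^2 v_3 ≠ 0; then v_{j-1} := N · v_j for j = 3, …, 2.

Pick v_3 = (0, 1, 0, 0)ᵀ.
Then v_2 = N · v_3 = (0, -5, -1, 3)ᵀ.
Then v_1 = N · v_2 = (1, 0, 0, 0)ᵀ.

Sanity check: (A − (-4)·I) v_1 = (0, 0, 0, 0)ᵀ = 0. ✓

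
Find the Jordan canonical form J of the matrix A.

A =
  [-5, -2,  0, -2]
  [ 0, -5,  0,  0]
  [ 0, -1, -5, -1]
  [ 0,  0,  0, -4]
J_2(-5) ⊕ J_1(-5) ⊕ J_1(-4)

The characteristic polynomial is
  det(x·I − A) = x^4 + 19*x^3 + 135*x^2 + 425*x + 500 = (x + 4)*(x + 5)^3

Eigenvalues and multiplicities (the geometric multiplicity of λ is n − rank(A − λI), which equals the number of Jordan blocks for λ):
  λ = -5: algebraic multiplicity = 3, geometric multiplicity = 2
  λ = -4: algebraic multiplicity = 1, geometric multiplicity = 1

Determining the block sizes for each eigenvalue:
  λ = -5: 2 blocks summing to 3 forces exactly one block of size 2 and the rest size 1 → block sizes [2, 1]
  λ = -4: one block (gm = 1), so the single block has size am = 1 → block sizes [1]

Assembling the blocks gives a Jordan form
J =
  [-5,  1,  0,  0]
  [ 0, -5,  0,  0]
  [ 0,  0, -5,  0]
  [ 0,  0,  0, -4]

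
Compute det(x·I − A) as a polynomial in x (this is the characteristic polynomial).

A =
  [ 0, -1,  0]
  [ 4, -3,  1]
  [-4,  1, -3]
x^3 + 6*x^2 + 12*x + 8

Expanding det(x·I − A) (e.g. by cofactor expansion or by noting that A is similar to its Jordan form J, which has the same characteristic polynomial as A) gives
  χ_A(x) = x^3 + 6*x^2 + 12*x + 8
which factors as (x + 2)^3. The eigenvalues (with algebraic multiplicities) are λ = -2 with multiplicity 3.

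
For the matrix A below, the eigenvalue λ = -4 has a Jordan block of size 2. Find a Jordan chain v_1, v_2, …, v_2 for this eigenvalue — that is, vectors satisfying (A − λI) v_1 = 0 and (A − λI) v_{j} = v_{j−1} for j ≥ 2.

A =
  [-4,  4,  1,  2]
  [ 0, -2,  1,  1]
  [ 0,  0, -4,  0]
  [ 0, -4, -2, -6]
A Jordan chain for λ = -4 of length 2:
v_1 = (4, 2, 0, -4)ᵀ
v_2 = (0, 1, 0, 0)ᵀ

Let N = A − (-4)·I. We want v_2 with N^2 v_2 = 0 but N^1 v_2 ≠ 0; then v_{j-1} := N · v_j for j = 2, …, 2.

Pick v_2 = (0, 1, 0, 0)ᵀ.
Then v_1 = N · v_2 = (4, 2, 0, -4)ᵀ.

Sanity check: (A − (-4)·I) v_1 = (0, 0, 0, 0)ᵀ = 0. ✓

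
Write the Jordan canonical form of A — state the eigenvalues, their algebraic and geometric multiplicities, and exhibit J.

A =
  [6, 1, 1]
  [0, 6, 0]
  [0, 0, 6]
J_2(6) ⊕ J_1(6)

The characteristic polynomial is
  det(x·I − A) = x^3 - 18*x^2 + 108*x - 216 = (x - 6)^3

Eigenvalues and multiplicities (the geometric multiplicity of λ is n − rank(A − λI), which equals the number of Jordan blocks for λ):
  λ = 6: algebraic multiplicity = 3, geometric multiplicity = 2

Determining the block sizes for each eigenvalue:
  λ = 6: 2 blocks summing to 3 forces exactly one block of size 2 and the rest size 1 → block sizes [2, 1]

Assembling the blocks gives a Jordan form
J =
  [6, 1, 0]
  [0, 6, 0]
  [0, 0, 6]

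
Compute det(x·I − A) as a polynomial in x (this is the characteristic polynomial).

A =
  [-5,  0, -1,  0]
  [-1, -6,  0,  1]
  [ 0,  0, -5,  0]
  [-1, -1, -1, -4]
x^4 + 20*x^3 + 150*x^2 + 500*x + 625

Expanding det(x·I − A) (e.g. by cofactor expansion or by noting that A is similar to its Jordan form J, which has the same characteristic polynomial as A) gives
  χ_A(x) = x^4 + 20*x^3 + 150*x^2 + 500*x + 625
which factors as (x + 5)^4. The eigenvalues (with algebraic multiplicities) are λ = -5 with multiplicity 4.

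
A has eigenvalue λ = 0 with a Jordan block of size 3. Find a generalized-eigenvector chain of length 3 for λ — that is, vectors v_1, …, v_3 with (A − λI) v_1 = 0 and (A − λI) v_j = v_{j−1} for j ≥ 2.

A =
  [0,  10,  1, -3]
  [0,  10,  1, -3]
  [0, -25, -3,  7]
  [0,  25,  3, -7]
A Jordan chain for λ = 0 of length 3:
v_1 = (-2, -2, 5, -5)ᵀ
v_2 = (1, 1, -3, 3)ᵀ
v_3 = (0, 0, 1, 0)ᵀ

Let N = A − (0)·I. We want v_3 with N^3 v_3 = 0 but N^2 v_3 ≠ 0; then v_{j-1} := N · v_j for j = 3, …, 2.

Pick v_3 = (0, 0, 1, 0)ᵀ.
Then v_2 = N · v_3 = (1, 1, -3, 3)ᵀ.
Then v_1 = N · v_2 = (-2, -2, 5, -5)ᵀ.

Sanity check: (A − (0)·I) v_1 = (0, 0, 0, 0)ᵀ = 0. ✓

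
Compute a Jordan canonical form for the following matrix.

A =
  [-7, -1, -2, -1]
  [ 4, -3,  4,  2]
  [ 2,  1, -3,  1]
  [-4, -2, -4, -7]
J_2(-5) ⊕ J_1(-5) ⊕ J_1(-5)

The characteristic polynomial is
  det(x·I − A) = x^4 + 20*x^3 + 150*x^2 + 500*x + 625 = (x + 5)^4

Eigenvalues and multiplicities (the geometric multiplicity of λ is n − rank(A − λI), which equals the number of Jordan blocks for λ):
  λ = -5: algebraic multiplicity = 4, geometric multiplicity = 3

Determining the block sizes for each eigenvalue:
  λ = -5: 3 blocks summing to 4 forces exactly one block of size 2 and the rest size 1 → block sizes [2, 1, 1]

Assembling the blocks gives a Jordan form
J =
  [-5,  1,  0,  0]
  [ 0, -5,  0,  0]
  [ 0,  0, -5,  0]
  [ 0,  0,  0, -5]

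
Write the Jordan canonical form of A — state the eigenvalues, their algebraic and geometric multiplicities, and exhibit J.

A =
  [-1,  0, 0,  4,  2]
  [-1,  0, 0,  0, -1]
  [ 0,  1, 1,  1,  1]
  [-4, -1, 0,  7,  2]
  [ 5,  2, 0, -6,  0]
J_2(1) ⊕ J_1(1) ⊕ J_2(2)

The characteristic polynomial is
  det(x·I − A) = x^5 - 7*x^4 + 19*x^3 - 25*x^2 + 16*x - 4 = (x - 2)^2*(x - 1)^3

Eigenvalues and multiplicities (the geometric multiplicity of λ is n − rank(A − λI), which equals the number of Jordan blocks for λ):
  λ = 1: algebraic multiplicity = 3, geometric multiplicity = 2
  λ = 2: algebraic multiplicity = 2, geometric multiplicity = 1

Determining the block sizes for each eigenvalue:
  λ = 1: 2 blocks summing to 3 forces exactly one block of size 2 and the rest size 1 → block sizes [2, 1]
  λ = 2: one block (gm = 1), so the single block has size am = 2 → block sizes [2]

Assembling the blocks gives a Jordan form
J =
  [1, 1, 0, 0, 0]
  [0, 1, 0, 0, 0]
  [0, 0, 1, 0, 0]
  [0, 0, 0, 2, 1]
  [0, 0, 0, 0, 2]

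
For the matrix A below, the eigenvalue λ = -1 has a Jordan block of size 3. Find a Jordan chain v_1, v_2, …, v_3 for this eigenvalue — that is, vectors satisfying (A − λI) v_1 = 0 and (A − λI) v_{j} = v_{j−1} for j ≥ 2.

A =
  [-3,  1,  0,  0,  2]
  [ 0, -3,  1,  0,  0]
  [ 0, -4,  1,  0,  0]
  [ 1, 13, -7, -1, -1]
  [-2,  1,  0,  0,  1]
A Jordan chain for λ = -1 of length 3:
v_1 = (-2, 0, 0, 2, -2)ᵀ
v_2 = (1, -2, -4, 13, 1)ᵀ
v_3 = (0, 1, 0, 0, 0)ᵀ

Let N = A − (-1)·I. We want v_3 with N^3 v_3 = 0 but N^2 v_3 ≠ 0; then v_{j-1} := N · v_j for j = 3, …, 2.

Pick v_3 = (0, 1, 0, 0, 0)ᵀ.
Then v_2 = N · v_3 = (1, -2, -4, 13, 1)ᵀ.
Then v_1 = N · v_2 = (-2, 0, 0, 2, -2)ᵀ.

Sanity check: (A − (-1)·I) v_1 = (0, 0, 0, 0, 0)ᵀ = 0. ✓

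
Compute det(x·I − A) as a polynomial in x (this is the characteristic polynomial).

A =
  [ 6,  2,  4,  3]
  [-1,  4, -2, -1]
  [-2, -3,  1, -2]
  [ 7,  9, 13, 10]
x^4 - 21*x^3 + 162*x^2 - 540*x + 648

Expanding det(x·I − A) (e.g. by cofactor expansion or by noting that A is similar to its Jordan form J, which has the same characteristic polynomial as A) gives
  χ_A(x) = x^4 - 21*x^3 + 162*x^2 - 540*x + 648
which factors as (x - 6)^3*(x - 3). The eigenvalues (with algebraic multiplicities) are λ = 3 with multiplicity 1, λ = 6 with multiplicity 3.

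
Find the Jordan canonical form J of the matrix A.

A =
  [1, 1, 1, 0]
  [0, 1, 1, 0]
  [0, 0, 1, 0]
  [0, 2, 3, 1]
J_3(1) ⊕ J_1(1)

The characteristic polynomial is
  det(x·I − A) = x^4 - 4*x^3 + 6*x^2 - 4*x + 1 = (x - 1)^4

Eigenvalues and multiplicities (the geometric multiplicity of λ is n − rank(A − λI), which equals the number of Jordan blocks for λ):
  λ = 1: algebraic multiplicity = 4, geometric multiplicity = 2

Determining the block sizes for each eigenvalue:
  λ = 1: with am = 4 and gm = 2, the partition is not yet determined (e.g. several partitions of 4 into 2 parts exist). Let N = A − (1)·I. Computing rank(N^1) = 2, rank(N^2) = 1, rank(N^3) = 0; the number of blocks of size ≥ j is rank(N^{j−1}) − rank(N^j), giving [2, 1, 1]. So we have 1 block(s) of size 3, 1 block(s) of size 1 → block sizes [3, 1]

Assembling the blocks gives a Jordan form
J =
  [1, 1, 0, 0]
  [0, 1, 1, 0]
  [0, 0, 1, 0]
  [0, 0, 0, 1]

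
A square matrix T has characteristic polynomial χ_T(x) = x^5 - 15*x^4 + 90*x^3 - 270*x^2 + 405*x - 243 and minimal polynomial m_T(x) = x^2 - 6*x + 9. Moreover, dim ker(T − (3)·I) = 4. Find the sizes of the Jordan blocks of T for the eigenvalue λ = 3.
Block sizes for λ = 3: [2, 1, 1, 1]

Step 1 — from the characteristic polynomial, algebraic multiplicity of λ = 3 is 5. From dim ker(T − (3)·I) = 4, there are exactly 4 Jordan blocks for λ = 3.
Step 2 — from the minimal polynomial, the factor (x − 3)^2 tells us the largest block for λ = 3 has size 2.
Step 3 — with total size 5, 4 blocks, and largest block 2, the block sizes (in nonincreasing order) are [2, 1, 1, 1].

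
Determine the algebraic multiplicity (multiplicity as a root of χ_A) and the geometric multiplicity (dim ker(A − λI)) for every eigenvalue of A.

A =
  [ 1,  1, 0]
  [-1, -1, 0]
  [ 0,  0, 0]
λ = 0: alg = 3, geom = 2

Step 1 — factor the characteristic polynomial to read off the algebraic multiplicities:
  χ_A(x) = x^3

Step 2 — compute geometric multiplicities via the rank-nullity identity g(λ) = n − rank(A − λI):
  rank(A − (0)·I) = 1, so dim ker(A − (0)·I) = n − 1 = 2

Summary:
  λ = 0: algebraic multiplicity = 3, geometric multiplicity = 2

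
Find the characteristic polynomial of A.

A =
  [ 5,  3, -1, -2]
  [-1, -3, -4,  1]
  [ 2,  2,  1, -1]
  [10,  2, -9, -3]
x^4

Expanding det(x·I − A) (e.g. by cofactor expansion or by noting that A is similar to its Jordan form J, which has the same characteristic polynomial as A) gives
  χ_A(x) = x^4
which factors as x^4. The eigenvalues (with algebraic multiplicities) are λ = 0 with multiplicity 4.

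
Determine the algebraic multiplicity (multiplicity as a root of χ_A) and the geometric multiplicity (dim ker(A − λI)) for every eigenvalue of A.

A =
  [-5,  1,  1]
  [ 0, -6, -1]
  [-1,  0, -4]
λ = -5: alg = 3, geom = 1

Step 1 — factor the characteristic polynomial to read off the algebraic multiplicities:
  χ_A(x) = (x + 5)^3

Step 2 — compute geometric multiplicities via the rank-nullity identity g(λ) = n − rank(A − λI):
  rank(A − (-5)·I) = 2, so dim ker(A − (-5)·I) = n − 2 = 1

Summary:
  λ = -5: algebraic multiplicity = 3, geometric multiplicity = 1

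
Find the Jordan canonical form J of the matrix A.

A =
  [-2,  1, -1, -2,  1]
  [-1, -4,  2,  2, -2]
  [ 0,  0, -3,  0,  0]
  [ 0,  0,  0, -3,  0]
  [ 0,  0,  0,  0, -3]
J_3(-3) ⊕ J_1(-3) ⊕ J_1(-3)

The characteristic polynomial is
  det(x·I − A) = x^5 + 15*x^4 + 90*x^3 + 270*x^2 + 405*x + 243 = (x + 3)^5

Eigenvalues and multiplicities (the geometric multiplicity of λ is n − rank(A − λI), which equals the number of Jordan blocks for λ):
  λ = -3: algebraic multiplicity = 5, geometric multiplicity = 3

Determining the block sizes for each eigenvalue:
  λ = -3: with am = 5 and gm = 3, the partition is not yet determined (e.g. several partitions of 5 into 3 parts exist). Let N = A − (-3)·I. Computing rank(N^1) = 2, rank(N^2) = 1, rank(N^3) = 0; the number of blocks of size ≥ j is rank(N^{j−1}) − rank(N^j), giving [3, 1, 1]. So we have 1 block(s) of size 3, 2 block(s) of size 1 → block sizes [3, 1, 1]

Assembling the blocks gives a Jordan form
J =
  [-3,  1,  0,  0,  0]
  [ 0, -3,  1,  0,  0]
  [ 0,  0, -3,  0,  0]
  [ 0,  0,  0, -3,  0]
  [ 0,  0,  0,  0, -3]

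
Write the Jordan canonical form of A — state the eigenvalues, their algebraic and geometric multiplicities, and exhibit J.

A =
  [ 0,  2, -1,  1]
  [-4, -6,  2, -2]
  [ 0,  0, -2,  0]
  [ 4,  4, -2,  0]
J_2(-2) ⊕ J_1(-2) ⊕ J_1(-2)

The characteristic polynomial is
  det(x·I − A) = x^4 + 8*x^3 + 24*x^2 + 32*x + 16 = (x + 2)^4

Eigenvalues and multiplicities (the geometric multiplicity of λ is n − rank(A − λI), which equals the number of Jordan blocks for λ):
  λ = -2: algebraic multiplicity = 4, geometric multiplicity = 3

Determining the block sizes for each eigenvalue:
  λ = -2: 3 blocks summing to 4 forces exactly one block of size 2 and the rest size 1 → block sizes [2, 1, 1]

Assembling the blocks gives a Jordan form
J =
  [-2,  1,  0,  0]
  [ 0, -2,  0,  0]
  [ 0,  0, -2,  0]
  [ 0,  0,  0, -2]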